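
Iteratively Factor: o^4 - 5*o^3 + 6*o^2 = (o)*(o^3 - 5*o^2 + 6*o) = o^2*(o^2 - 5*o + 6) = o^2*(o - 3)*(o - 2)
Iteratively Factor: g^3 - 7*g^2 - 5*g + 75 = (g - 5)*(g^2 - 2*g - 15) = (g - 5)^2*(g + 3)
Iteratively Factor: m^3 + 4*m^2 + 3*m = (m + 1)*(m^2 + 3*m) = m*(m + 1)*(m + 3)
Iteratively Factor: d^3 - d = (d - 1)*(d^2 + d) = d*(d - 1)*(d + 1)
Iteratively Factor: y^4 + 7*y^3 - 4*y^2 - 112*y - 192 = (y + 3)*(y^3 + 4*y^2 - 16*y - 64) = (y + 3)*(y + 4)*(y^2 - 16) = (y + 3)*(y + 4)^2*(y - 4)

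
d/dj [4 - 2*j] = -2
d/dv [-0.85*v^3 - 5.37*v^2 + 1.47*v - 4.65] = -2.55*v^2 - 10.74*v + 1.47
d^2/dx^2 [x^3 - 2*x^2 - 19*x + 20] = 6*x - 4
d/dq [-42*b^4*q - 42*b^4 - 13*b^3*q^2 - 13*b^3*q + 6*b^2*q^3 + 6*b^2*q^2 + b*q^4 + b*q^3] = b*(-42*b^3 - 26*b^2*q - 13*b^2 + 18*b*q^2 + 12*b*q + 4*q^3 + 3*q^2)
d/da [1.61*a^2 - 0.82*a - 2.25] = 3.22*a - 0.82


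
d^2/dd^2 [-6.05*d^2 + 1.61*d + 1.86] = -12.1000000000000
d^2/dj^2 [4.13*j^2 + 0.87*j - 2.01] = 8.26000000000000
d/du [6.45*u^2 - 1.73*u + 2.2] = 12.9*u - 1.73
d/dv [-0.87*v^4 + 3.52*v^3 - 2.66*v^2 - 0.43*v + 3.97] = -3.48*v^3 + 10.56*v^2 - 5.32*v - 0.43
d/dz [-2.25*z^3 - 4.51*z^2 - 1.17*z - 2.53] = -6.75*z^2 - 9.02*z - 1.17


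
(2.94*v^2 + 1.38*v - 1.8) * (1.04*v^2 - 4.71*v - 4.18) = 3.0576*v^4 - 12.4122*v^3 - 20.661*v^2 + 2.7096*v + 7.524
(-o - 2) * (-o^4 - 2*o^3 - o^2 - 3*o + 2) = o^5 + 4*o^4 + 5*o^3 + 5*o^2 + 4*o - 4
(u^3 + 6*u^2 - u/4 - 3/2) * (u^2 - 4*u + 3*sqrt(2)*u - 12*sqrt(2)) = u^5 + 2*u^4 + 3*sqrt(2)*u^4 - 97*u^3/4 + 6*sqrt(2)*u^3 - 291*sqrt(2)*u^2/4 - u^2/2 - 3*sqrt(2)*u/2 + 6*u + 18*sqrt(2)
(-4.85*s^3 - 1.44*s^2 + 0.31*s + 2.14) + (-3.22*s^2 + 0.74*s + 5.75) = -4.85*s^3 - 4.66*s^2 + 1.05*s + 7.89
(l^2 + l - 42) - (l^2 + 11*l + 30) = -10*l - 72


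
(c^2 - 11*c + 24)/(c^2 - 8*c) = (c - 3)/c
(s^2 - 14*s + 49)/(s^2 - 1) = (s^2 - 14*s + 49)/(s^2 - 1)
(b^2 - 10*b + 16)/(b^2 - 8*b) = (b - 2)/b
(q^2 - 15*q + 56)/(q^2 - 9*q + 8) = (q - 7)/(q - 1)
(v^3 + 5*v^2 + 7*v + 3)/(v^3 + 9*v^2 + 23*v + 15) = (v + 1)/(v + 5)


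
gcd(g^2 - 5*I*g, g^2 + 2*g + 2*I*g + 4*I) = 1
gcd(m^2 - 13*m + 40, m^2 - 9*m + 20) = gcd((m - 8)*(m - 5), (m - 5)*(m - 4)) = m - 5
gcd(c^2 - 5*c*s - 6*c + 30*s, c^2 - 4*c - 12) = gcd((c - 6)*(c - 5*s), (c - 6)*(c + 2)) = c - 6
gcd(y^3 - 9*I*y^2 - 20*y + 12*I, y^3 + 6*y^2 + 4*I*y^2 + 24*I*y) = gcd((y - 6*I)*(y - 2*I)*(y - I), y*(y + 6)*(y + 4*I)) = 1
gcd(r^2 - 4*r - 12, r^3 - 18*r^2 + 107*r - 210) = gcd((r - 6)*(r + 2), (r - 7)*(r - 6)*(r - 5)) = r - 6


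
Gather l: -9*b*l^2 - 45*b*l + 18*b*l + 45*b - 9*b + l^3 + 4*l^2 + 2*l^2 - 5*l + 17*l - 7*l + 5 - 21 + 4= 36*b + l^3 + l^2*(6 - 9*b) + l*(5 - 27*b) - 12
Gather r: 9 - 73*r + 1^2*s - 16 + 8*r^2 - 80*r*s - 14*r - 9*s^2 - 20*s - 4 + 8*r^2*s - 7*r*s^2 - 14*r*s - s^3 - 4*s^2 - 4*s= r^2*(8*s + 8) + r*(-7*s^2 - 94*s - 87) - s^3 - 13*s^2 - 23*s - 11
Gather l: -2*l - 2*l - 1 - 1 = -4*l - 2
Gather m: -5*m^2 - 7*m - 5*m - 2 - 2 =-5*m^2 - 12*m - 4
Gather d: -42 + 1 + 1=-40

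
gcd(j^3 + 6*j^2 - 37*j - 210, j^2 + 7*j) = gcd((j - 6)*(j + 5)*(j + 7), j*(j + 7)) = j + 7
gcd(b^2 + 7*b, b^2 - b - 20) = 1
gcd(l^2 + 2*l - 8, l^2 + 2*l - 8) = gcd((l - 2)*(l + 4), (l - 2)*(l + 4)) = l^2 + 2*l - 8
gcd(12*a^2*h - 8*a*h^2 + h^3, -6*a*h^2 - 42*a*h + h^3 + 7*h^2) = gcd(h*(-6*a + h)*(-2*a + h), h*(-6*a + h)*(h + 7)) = 6*a*h - h^2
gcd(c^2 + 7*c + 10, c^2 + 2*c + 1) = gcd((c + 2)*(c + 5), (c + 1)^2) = 1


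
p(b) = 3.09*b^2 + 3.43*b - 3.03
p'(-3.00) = -15.11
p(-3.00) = 14.49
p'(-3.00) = -15.11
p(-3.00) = 14.49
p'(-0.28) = 1.70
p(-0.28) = -3.75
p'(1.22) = 10.97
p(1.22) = 5.75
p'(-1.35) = -4.91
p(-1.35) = -2.03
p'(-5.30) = -29.32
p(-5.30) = 65.59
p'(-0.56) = -0.03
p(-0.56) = -3.98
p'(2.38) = 18.14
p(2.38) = 22.64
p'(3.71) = 26.36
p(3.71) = 52.23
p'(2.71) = 20.18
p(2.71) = 28.96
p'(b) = 6.18*b + 3.43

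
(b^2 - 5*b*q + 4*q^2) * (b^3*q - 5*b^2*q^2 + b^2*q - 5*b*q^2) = b^5*q - 10*b^4*q^2 + b^4*q + 29*b^3*q^3 - 10*b^3*q^2 - 20*b^2*q^4 + 29*b^2*q^3 - 20*b*q^4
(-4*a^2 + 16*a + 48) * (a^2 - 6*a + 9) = -4*a^4 + 40*a^3 - 84*a^2 - 144*a + 432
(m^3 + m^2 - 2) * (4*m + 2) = 4*m^4 + 6*m^3 + 2*m^2 - 8*m - 4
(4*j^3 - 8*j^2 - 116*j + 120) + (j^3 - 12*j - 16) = 5*j^3 - 8*j^2 - 128*j + 104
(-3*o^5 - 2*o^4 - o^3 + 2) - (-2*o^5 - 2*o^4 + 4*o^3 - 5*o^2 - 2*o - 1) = -o^5 - 5*o^3 + 5*o^2 + 2*o + 3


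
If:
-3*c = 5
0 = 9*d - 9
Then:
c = -5/3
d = 1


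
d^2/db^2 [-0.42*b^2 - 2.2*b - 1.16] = -0.840000000000000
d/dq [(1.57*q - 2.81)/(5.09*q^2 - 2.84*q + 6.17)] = (-7.9913*q^2 + 28.6058*q + 1.7065)/(25.9081*q^4 - 28.9112*q^3 + 70.8762*q^2 - 35.0456*q + 38.0689)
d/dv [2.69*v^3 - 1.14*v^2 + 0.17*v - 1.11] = 8.07*v^2 - 2.28*v + 0.17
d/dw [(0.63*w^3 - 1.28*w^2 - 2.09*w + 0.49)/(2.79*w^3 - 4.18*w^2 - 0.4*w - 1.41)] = (0.937800000000001*w^4 + 11.1582*w^3 - 14.9904*w^2 + 7.706*w + 3.1429)/(7.7841*w^6 - 23.3244*w^5 + 15.2404*w^4 - 4.5238*w^3 + 11.9476*w^2 + 1.128*w + 1.9881)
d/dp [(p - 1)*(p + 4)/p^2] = (8 - 3*p)/p^3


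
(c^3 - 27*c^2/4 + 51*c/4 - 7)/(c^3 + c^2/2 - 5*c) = (4*c^3 - 27*c^2 + 51*c - 28)/(2*c*(2*c^2 + c - 10))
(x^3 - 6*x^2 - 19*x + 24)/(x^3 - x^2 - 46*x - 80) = (x^2 + 2*x - 3)/(x^2 + 7*x + 10)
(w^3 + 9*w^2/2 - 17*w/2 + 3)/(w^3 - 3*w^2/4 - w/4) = 2*(2*w^2 + 11*w - 6)/(w*(4*w + 1))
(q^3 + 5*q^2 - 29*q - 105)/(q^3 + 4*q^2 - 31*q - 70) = (q + 3)/(q + 2)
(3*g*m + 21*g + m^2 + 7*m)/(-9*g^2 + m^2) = (-m - 7)/(3*g - m)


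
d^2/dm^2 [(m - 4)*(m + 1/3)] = 2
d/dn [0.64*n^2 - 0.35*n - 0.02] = 1.28*n - 0.35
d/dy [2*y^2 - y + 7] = 4*y - 1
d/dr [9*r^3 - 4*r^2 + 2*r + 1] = 27*r^2 - 8*r + 2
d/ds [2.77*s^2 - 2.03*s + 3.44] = 5.54*s - 2.03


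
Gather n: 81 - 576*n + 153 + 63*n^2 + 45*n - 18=63*n^2 - 531*n + 216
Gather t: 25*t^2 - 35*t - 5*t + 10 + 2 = 25*t^2 - 40*t + 12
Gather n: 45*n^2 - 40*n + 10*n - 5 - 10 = 45*n^2 - 30*n - 15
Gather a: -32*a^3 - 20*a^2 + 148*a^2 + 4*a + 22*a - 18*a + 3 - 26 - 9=-32*a^3 + 128*a^2 + 8*a - 32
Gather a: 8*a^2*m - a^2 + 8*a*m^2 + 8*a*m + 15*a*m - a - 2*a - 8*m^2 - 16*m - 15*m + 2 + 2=a^2*(8*m - 1) + a*(8*m^2 + 23*m - 3) - 8*m^2 - 31*m + 4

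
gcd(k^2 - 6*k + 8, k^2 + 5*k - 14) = k - 2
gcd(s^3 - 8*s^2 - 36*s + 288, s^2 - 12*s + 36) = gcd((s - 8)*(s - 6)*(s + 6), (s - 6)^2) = s - 6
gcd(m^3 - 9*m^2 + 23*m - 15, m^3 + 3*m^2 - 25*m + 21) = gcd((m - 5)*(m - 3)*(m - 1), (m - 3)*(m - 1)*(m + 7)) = m^2 - 4*m + 3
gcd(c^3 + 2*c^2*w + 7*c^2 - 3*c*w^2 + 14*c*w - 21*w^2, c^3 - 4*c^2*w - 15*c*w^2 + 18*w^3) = -c^2 - 2*c*w + 3*w^2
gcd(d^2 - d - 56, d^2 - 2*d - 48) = d - 8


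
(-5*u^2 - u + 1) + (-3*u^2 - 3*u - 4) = -8*u^2 - 4*u - 3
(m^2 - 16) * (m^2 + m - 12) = m^4 + m^3 - 28*m^2 - 16*m + 192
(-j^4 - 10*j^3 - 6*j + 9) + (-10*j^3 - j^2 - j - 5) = -j^4 - 20*j^3 - j^2 - 7*j + 4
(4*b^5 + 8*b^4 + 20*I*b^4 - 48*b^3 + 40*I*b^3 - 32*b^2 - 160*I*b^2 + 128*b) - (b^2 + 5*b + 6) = 4*b^5 + 8*b^4 + 20*I*b^4 - 48*b^3 + 40*I*b^3 - 33*b^2 - 160*I*b^2 + 123*b - 6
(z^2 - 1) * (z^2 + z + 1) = z^4 + z^3 - z - 1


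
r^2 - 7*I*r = r*(r - 7*I)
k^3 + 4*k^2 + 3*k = k*(k + 1)*(k + 3)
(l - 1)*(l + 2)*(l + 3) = l^3 + 4*l^2 + l - 6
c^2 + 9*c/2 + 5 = (c + 2)*(c + 5/2)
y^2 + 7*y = y*(y + 7)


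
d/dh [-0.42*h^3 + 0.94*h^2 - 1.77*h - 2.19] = -1.26*h^2 + 1.88*h - 1.77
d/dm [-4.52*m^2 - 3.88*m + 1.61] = -9.04*m - 3.88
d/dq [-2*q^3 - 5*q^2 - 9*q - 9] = -6*q^2 - 10*q - 9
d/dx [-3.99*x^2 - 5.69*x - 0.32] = -7.98*x - 5.69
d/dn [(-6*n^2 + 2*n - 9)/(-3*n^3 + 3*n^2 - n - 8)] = (-18*n^4 + 12*n^3 - 81*n^2 + 150*n - 25)/(9*n^6 - 18*n^5 + 15*n^4 + 42*n^3 - 47*n^2 + 16*n + 64)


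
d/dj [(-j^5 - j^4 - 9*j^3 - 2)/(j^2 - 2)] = j*(-3*j^5 - 2*j^4 + j^3 + 8*j^2 + 54*j + 4)/(j^4 - 4*j^2 + 4)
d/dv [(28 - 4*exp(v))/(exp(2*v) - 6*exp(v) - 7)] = 4*exp(v)/(exp(2*v) + 2*exp(v) + 1)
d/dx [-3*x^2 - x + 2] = -6*x - 1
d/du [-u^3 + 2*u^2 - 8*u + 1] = -3*u^2 + 4*u - 8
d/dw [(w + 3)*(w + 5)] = 2*w + 8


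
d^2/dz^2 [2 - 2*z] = 0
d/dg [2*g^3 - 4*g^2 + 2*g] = 6*g^2 - 8*g + 2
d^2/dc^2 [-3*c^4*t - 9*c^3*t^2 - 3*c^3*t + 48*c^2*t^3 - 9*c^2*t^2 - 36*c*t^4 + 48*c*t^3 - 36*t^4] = 6*t*(-6*c^2 - 9*c*t - 3*c + 16*t^2 - 3*t)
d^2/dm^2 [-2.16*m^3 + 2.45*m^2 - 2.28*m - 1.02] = 4.9 - 12.96*m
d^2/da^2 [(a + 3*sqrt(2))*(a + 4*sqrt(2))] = 2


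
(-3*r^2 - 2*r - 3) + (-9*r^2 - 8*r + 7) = -12*r^2 - 10*r + 4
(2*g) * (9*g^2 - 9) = 18*g^3 - 18*g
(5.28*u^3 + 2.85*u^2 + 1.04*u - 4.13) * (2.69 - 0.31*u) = -1.6368*u^4 + 13.3197*u^3 + 7.3441*u^2 + 4.0779*u - 11.1097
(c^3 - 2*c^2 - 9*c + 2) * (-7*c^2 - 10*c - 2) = -7*c^5 + 4*c^4 + 81*c^3 + 80*c^2 - 2*c - 4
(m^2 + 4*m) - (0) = m^2 + 4*m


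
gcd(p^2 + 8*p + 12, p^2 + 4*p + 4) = p + 2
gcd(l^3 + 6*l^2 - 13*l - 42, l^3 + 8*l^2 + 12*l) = l + 2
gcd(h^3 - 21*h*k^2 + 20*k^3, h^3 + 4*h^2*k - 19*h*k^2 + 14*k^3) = h - k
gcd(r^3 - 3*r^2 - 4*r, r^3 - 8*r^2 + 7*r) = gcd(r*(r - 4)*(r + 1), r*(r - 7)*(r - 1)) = r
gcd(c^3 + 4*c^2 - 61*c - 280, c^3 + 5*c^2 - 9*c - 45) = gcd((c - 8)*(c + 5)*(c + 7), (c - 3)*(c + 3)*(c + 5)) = c + 5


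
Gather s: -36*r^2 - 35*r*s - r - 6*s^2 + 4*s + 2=-36*r^2 - r - 6*s^2 + s*(4 - 35*r) + 2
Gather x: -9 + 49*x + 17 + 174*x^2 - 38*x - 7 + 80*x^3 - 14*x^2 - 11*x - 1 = 80*x^3 + 160*x^2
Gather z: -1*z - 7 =-z - 7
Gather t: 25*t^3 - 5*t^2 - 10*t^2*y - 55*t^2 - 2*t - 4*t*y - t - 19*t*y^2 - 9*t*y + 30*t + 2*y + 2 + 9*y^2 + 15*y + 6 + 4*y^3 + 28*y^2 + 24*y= 25*t^3 + t^2*(-10*y - 60) + t*(-19*y^2 - 13*y + 27) + 4*y^3 + 37*y^2 + 41*y + 8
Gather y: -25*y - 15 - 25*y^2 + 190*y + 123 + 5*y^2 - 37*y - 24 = -20*y^2 + 128*y + 84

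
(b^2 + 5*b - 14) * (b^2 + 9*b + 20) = b^4 + 14*b^3 + 51*b^2 - 26*b - 280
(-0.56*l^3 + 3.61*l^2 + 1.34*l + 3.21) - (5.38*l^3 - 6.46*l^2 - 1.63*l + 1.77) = -5.94*l^3 + 10.07*l^2 + 2.97*l + 1.44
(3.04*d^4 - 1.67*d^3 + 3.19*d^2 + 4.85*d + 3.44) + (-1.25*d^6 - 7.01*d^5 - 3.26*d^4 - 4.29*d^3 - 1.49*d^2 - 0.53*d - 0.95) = -1.25*d^6 - 7.01*d^5 - 0.22*d^4 - 5.96*d^3 + 1.7*d^2 + 4.32*d + 2.49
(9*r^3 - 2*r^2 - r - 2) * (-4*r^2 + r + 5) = -36*r^5 + 17*r^4 + 47*r^3 - 3*r^2 - 7*r - 10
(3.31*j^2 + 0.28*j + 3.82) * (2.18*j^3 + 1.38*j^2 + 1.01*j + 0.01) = 7.2158*j^5 + 5.1782*j^4 + 12.0571*j^3 + 5.5875*j^2 + 3.861*j + 0.0382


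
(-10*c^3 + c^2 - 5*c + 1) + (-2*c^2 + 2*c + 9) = -10*c^3 - c^2 - 3*c + 10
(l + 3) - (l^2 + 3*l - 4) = -l^2 - 2*l + 7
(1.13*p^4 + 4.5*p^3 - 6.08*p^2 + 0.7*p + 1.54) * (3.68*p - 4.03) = 4.1584*p^5 + 12.0061*p^4 - 40.5094*p^3 + 27.0784*p^2 + 2.8462*p - 6.2062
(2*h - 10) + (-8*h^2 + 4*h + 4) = -8*h^2 + 6*h - 6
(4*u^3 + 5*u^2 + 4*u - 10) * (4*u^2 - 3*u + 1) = 16*u^5 + 8*u^4 + 5*u^3 - 47*u^2 + 34*u - 10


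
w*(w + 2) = w^2 + 2*w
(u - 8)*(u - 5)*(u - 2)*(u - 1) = u^4 - 16*u^3 + 81*u^2 - 146*u + 80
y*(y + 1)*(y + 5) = y^3 + 6*y^2 + 5*y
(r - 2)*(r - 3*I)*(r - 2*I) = r^3 - 2*r^2 - 5*I*r^2 - 6*r + 10*I*r + 12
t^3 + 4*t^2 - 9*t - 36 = (t - 3)*(t + 3)*(t + 4)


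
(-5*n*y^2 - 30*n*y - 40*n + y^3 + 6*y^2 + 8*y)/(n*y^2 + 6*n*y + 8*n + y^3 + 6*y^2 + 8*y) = (-5*n + y)/(n + y)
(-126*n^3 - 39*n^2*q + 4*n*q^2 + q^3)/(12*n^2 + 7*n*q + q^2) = (-42*n^2 + n*q + q^2)/(4*n + q)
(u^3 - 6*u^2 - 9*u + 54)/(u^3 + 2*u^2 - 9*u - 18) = (u - 6)/(u + 2)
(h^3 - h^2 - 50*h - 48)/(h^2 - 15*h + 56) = (h^2 + 7*h + 6)/(h - 7)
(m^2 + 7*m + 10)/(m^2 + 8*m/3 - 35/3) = 3*(m + 2)/(3*m - 7)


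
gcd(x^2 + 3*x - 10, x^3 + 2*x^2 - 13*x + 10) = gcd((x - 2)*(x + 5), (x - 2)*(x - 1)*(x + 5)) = x^2 + 3*x - 10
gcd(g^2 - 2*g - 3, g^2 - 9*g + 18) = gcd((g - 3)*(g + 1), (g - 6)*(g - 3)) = g - 3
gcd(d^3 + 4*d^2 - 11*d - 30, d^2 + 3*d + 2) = d + 2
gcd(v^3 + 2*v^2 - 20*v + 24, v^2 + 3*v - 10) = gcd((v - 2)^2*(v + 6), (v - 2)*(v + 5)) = v - 2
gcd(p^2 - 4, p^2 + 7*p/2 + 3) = p + 2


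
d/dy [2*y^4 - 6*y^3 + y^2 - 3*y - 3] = 8*y^3 - 18*y^2 + 2*y - 3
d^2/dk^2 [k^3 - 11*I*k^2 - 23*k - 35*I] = 6*k - 22*I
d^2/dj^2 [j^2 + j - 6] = 2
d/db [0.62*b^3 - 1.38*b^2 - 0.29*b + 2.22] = 1.86*b^2 - 2.76*b - 0.29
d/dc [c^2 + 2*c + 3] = 2*c + 2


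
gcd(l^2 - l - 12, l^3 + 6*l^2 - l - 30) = l + 3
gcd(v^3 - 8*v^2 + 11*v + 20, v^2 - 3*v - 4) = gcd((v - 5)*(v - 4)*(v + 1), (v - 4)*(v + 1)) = v^2 - 3*v - 4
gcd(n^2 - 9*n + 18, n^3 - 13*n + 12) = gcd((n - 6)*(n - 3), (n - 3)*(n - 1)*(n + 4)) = n - 3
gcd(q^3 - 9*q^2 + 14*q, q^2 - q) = q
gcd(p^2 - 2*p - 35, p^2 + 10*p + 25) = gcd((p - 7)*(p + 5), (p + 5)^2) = p + 5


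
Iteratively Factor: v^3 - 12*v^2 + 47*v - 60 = (v - 3)*(v^2 - 9*v + 20) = (v - 5)*(v - 3)*(v - 4)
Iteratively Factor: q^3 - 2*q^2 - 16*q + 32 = (q - 4)*(q^2 + 2*q - 8) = (q - 4)*(q - 2)*(q + 4)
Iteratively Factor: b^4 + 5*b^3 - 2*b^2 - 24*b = (b)*(b^3 + 5*b^2 - 2*b - 24) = b*(b + 4)*(b^2 + b - 6) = b*(b - 2)*(b + 4)*(b + 3)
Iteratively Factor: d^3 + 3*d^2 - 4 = (d - 1)*(d^2 + 4*d + 4) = (d - 1)*(d + 2)*(d + 2)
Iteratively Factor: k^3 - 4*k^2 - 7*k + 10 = (k - 1)*(k^2 - 3*k - 10) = (k - 1)*(k + 2)*(k - 5)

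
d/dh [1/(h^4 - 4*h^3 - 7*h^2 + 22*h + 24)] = 2*(-2*h^3 + 6*h^2 + 7*h - 11)/(h^4 - 4*h^3 - 7*h^2 + 22*h + 24)^2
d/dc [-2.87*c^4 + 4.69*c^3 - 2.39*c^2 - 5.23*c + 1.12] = -11.48*c^3 + 14.07*c^2 - 4.78*c - 5.23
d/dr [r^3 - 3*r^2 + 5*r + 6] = 3*r^2 - 6*r + 5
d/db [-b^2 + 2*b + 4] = 2 - 2*b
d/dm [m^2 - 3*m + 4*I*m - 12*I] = 2*m - 3 + 4*I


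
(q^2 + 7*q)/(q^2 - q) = (q + 7)/(q - 1)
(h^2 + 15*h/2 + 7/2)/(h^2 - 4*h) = (2*h^2 + 15*h + 7)/(2*h*(h - 4))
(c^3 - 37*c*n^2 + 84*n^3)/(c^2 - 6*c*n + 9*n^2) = (c^2 + 3*c*n - 28*n^2)/(c - 3*n)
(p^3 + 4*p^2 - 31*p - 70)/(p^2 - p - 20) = (p^2 + 9*p + 14)/(p + 4)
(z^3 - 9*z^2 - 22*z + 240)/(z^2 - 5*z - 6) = (z^2 - 3*z - 40)/(z + 1)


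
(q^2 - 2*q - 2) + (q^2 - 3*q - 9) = 2*q^2 - 5*q - 11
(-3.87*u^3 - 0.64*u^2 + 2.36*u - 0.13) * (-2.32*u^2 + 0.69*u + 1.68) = 8.9784*u^5 - 1.1855*u^4 - 12.4184*u^3 + 0.8548*u^2 + 3.8751*u - 0.2184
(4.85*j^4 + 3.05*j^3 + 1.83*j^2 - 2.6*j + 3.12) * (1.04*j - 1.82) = 5.044*j^5 - 5.655*j^4 - 3.6478*j^3 - 6.0346*j^2 + 7.9768*j - 5.6784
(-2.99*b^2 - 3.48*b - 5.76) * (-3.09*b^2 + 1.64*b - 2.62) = 9.2391*b^4 + 5.8496*b^3 + 19.925*b^2 - 0.328799999999999*b + 15.0912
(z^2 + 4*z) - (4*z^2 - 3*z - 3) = -3*z^2 + 7*z + 3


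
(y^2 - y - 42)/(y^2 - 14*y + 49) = (y + 6)/(y - 7)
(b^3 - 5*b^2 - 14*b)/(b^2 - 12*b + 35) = b*(b + 2)/(b - 5)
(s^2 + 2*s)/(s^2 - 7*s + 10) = s*(s + 2)/(s^2 - 7*s + 10)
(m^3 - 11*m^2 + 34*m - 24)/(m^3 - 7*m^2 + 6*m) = (m - 4)/m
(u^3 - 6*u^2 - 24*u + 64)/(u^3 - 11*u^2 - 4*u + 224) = (u - 2)/(u - 7)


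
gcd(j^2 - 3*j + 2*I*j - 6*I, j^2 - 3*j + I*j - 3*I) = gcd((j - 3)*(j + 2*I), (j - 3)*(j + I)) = j - 3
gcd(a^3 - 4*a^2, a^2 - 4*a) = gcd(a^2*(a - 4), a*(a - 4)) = a^2 - 4*a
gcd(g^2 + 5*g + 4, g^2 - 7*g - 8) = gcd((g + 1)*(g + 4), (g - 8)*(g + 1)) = g + 1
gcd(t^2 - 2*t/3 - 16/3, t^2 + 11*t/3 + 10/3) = t + 2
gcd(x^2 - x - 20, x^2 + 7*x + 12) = x + 4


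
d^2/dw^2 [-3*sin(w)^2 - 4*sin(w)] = 4*sin(w) - 6*cos(2*w)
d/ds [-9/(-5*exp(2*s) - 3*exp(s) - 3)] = (-90*exp(s) - 27)*exp(s)/(5*exp(2*s) + 3*exp(s) + 3)^2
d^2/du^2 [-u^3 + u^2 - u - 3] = 2 - 6*u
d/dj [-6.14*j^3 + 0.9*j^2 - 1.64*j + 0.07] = -18.42*j^2 + 1.8*j - 1.64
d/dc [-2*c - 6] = -2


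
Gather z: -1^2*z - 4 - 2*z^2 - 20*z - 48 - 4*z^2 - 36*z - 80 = -6*z^2 - 57*z - 132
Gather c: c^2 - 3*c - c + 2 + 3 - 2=c^2 - 4*c + 3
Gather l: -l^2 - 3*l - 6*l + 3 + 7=-l^2 - 9*l + 10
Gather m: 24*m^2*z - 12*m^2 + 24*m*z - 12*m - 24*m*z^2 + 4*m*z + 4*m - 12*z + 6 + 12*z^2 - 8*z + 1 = m^2*(24*z - 12) + m*(-24*z^2 + 28*z - 8) + 12*z^2 - 20*z + 7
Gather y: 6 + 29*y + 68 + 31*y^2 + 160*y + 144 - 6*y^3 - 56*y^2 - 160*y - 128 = -6*y^3 - 25*y^2 + 29*y + 90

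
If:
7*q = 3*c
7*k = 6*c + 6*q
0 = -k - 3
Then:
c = -49/20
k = -3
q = -21/20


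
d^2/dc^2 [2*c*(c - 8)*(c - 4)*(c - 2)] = 24*c^2 - 168*c + 224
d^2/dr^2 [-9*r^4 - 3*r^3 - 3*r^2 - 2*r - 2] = -108*r^2 - 18*r - 6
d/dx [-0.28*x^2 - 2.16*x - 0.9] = -0.56*x - 2.16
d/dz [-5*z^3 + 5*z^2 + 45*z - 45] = -15*z^2 + 10*z + 45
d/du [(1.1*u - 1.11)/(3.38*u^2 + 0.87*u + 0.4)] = (-3.718*u^2 + 7.5036*u + 1.4057)/(11.4244*u^4 + 5.8812*u^3 + 3.4609*u^2 + 0.696*u + 0.16)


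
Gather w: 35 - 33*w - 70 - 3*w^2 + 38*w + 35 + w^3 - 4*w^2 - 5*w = w^3 - 7*w^2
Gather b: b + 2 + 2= b + 4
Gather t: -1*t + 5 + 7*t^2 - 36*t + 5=7*t^2 - 37*t + 10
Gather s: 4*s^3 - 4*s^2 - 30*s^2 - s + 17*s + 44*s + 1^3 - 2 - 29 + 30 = 4*s^3 - 34*s^2 + 60*s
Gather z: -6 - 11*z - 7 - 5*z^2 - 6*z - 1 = -5*z^2 - 17*z - 14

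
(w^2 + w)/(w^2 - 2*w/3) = 3*(w + 1)/(3*w - 2)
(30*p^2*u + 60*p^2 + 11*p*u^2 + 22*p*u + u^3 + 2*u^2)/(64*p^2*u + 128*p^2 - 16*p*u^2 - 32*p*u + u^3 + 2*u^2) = (30*p^2 + 11*p*u + u^2)/(64*p^2 - 16*p*u + u^2)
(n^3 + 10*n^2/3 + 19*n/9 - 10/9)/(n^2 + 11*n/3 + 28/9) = (9*n^3 + 30*n^2 + 19*n - 10)/(9*n^2 + 33*n + 28)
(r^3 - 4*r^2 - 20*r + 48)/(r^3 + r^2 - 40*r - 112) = (r^2 - 8*r + 12)/(r^2 - 3*r - 28)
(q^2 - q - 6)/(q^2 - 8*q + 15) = (q + 2)/(q - 5)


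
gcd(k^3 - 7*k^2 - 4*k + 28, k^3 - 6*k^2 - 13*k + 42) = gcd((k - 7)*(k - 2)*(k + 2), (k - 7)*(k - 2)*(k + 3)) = k^2 - 9*k + 14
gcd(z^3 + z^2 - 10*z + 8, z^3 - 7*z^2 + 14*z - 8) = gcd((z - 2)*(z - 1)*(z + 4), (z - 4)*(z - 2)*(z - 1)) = z^2 - 3*z + 2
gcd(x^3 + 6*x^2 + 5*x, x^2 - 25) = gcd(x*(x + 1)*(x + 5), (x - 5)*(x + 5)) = x + 5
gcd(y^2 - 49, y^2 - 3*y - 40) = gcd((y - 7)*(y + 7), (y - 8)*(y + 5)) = 1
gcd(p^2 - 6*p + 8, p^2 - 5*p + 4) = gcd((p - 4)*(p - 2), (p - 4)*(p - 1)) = p - 4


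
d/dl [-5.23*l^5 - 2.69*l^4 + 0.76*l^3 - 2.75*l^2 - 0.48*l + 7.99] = -26.15*l^4 - 10.76*l^3 + 2.28*l^2 - 5.5*l - 0.48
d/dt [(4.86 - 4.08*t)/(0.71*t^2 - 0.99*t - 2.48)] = (2.8968*t^2 - 6.9012*t + 14.9298)/(0.5041*t^4 - 1.4058*t^3 - 2.5415*t^2 + 4.9104*t + 6.1504)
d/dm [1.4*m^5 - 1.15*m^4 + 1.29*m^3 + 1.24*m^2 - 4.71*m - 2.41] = 7.0*m^4 - 4.6*m^3 + 3.87*m^2 + 2.48*m - 4.71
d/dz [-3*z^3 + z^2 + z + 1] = -9*z^2 + 2*z + 1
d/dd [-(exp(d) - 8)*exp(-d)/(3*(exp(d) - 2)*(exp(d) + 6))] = 2*(exp(3*d) - 10*exp(2*d) - 32*exp(d) + 48)*exp(-d)/(3*(exp(4*d) + 8*exp(3*d) - 8*exp(2*d) - 96*exp(d) + 144))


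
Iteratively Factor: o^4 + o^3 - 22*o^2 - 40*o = (o)*(o^3 + o^2 - 22*o - 40) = o*(o + 4)*(o^2 - 3*o - 10) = o*(o + 2)*(o + 4)*(o - 5)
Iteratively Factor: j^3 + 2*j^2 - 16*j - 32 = (j + 2)*(j^2 - 16) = (j - 4)*(j + 2)*(j + 4)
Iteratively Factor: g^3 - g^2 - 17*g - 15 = (g - 5)*(g^2 + 4*g + 3) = (g - 5)*(g + 1)*(g + 3)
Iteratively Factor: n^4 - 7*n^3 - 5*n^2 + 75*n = (n)*(n^3 - 7*n^2 - 5*n + 75) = n*(n + 3)*(n^2 - 10*n + 25) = n*(n - 5)*(n + 3)*(n - 5)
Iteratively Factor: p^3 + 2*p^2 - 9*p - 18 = (p + 3)*(p^2 - p - 6) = (p + 2)*(p + 3)*(p - 3)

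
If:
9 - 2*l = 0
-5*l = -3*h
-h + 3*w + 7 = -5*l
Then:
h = 15/2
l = 9/2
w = -22/3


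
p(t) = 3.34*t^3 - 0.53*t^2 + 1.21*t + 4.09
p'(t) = 10.02*t^2 - 1.06*t + 1.21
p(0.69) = 5.77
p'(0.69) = 5.25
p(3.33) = 125.58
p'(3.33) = 108.79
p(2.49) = 55.38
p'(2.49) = 60.70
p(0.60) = 5.35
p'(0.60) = 4.18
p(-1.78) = -18.58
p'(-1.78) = 34.84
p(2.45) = 52.99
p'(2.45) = 58.76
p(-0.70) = 1.84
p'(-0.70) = 6.86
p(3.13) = 105.10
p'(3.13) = 96.06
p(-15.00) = -11405.81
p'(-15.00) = 2271.61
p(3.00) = 93.13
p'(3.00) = 88.21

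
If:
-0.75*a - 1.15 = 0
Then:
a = -1.53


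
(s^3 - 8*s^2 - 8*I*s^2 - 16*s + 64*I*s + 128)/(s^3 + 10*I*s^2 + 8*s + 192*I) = (s^2 - 4*s*(2 + I) + 32*I)/(s^2 + 14*I*s - 48)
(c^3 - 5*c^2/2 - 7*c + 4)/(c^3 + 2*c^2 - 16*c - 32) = (c - 1/2)/(c + 4)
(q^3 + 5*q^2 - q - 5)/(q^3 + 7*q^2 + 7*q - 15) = (q + 1)/(q + 3)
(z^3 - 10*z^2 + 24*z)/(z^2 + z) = (z^2 - 10*z + 24)/(z + 1)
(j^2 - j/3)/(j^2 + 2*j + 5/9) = 3*j*(3*j - 1)/(9*j^2 + 18*j + 5)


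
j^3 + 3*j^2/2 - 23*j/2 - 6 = (j - 3)*(j + 1/2)*(j + 4)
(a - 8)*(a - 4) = a^2 - 12*a + 32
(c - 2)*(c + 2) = c^2 - 4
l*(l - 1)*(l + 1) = l^3 - l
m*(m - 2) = m^2 - 2*m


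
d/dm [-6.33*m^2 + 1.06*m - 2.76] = 1.06 - 12.66*m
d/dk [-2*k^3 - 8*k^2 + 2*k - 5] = -6*k^2 - 16*k + 2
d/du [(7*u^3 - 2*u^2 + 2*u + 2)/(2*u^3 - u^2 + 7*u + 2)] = (-3*u^4 + 90*u^3 + 18*u^2 - 4*u - 10)/(4*u^6 - 4*u^5 + 29*u^4 - 6*u^3 + 45*u^2 + 28*u + 4)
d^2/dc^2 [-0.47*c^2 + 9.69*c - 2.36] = -0.940000000000000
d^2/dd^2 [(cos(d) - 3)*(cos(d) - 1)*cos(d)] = -15*cos(d)/4 + 8*cos(2*d) - 9*cos(3*d)/4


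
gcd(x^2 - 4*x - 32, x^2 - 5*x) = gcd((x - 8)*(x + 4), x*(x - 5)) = 1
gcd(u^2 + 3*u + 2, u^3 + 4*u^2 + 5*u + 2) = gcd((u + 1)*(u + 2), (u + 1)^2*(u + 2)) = u^2 + 3*u + 2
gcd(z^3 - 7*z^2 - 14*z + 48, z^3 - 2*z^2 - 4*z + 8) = z - 2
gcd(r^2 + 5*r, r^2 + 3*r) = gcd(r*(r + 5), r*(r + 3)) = r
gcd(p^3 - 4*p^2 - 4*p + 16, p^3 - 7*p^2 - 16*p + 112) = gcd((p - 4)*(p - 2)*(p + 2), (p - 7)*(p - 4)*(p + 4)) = p - 4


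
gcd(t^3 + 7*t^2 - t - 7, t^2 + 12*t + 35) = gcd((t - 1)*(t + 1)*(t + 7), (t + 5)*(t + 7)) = t + 7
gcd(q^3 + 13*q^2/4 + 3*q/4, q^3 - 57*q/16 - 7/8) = q + 1/4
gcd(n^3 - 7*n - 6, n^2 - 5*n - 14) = n + 2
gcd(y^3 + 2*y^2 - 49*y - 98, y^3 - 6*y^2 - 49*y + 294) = y^2 - 49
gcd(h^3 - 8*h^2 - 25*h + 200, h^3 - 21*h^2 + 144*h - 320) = h^2 - 13*h + 40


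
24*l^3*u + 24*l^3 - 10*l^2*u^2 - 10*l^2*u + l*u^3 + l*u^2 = (-6*l + u)*(-4*l + u)*(l*u + l)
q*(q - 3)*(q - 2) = q^3 - 5*q^2 + 6*q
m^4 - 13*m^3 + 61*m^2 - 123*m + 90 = (m - 5)*(m - 3)^2*(m - 2)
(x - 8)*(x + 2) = x^2 - 6*x - 16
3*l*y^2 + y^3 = y^2*(3*l + y)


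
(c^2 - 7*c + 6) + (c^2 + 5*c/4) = 2*c^2 - 23*c/4 + 6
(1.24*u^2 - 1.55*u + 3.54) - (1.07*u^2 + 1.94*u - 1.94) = 0.17*u^2 - 3.49*u + 5.48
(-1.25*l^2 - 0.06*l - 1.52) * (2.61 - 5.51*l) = 6.8875*l^3 - 2.9319*l^2 + 8.2186*l - 3.9672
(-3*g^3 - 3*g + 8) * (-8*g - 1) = 24*g^4 + 3*g^3 + 24*g^2 - 61*g - 8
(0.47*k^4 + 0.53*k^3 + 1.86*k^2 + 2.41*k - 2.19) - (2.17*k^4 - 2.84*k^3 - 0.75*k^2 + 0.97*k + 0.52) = -1.7*k^4 + 3.37*k^3 + 2.61*k^2 + 1.44*k - 2.71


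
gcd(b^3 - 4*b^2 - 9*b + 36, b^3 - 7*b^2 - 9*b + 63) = b^2 - 9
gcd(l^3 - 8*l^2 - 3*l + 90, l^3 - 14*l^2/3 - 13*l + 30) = l^2 - 3*l - 18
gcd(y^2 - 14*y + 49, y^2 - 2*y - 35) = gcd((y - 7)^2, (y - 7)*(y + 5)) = y - 7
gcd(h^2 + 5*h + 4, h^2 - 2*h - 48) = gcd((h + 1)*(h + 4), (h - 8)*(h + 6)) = 1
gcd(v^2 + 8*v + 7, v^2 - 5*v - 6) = v + 1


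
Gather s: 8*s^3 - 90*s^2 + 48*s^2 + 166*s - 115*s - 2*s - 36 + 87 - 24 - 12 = 8*s^3 - 42*s^2 + 49*s + 15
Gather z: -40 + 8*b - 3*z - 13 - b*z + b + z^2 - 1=9*b + z^2 + z*(-b - 3) - 54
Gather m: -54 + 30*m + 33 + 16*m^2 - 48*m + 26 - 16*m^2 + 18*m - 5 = 0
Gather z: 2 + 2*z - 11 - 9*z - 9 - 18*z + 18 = -25*z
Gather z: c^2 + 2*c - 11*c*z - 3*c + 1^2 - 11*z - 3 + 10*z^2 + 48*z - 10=c^2 - c + 10*z^2 + z*(37 - 11*c) - 12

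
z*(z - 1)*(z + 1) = z^3 - z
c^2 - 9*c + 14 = (c - 7)*(c - 2)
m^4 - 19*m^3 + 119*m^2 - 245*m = m*(m - 7)^2*(m - 5)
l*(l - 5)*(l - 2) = l^3 - 7*l^2 + 10*l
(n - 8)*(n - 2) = n^2 - 10*n + 16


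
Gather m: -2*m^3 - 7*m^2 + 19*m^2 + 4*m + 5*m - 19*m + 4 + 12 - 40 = -2*m^3 + 12*m^2 - 10*m - 24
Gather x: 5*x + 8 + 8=5*x + 16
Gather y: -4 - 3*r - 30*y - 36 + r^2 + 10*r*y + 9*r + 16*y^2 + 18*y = r^2 + 6*r + 16*y^2 + y*(10*r - 12) - 40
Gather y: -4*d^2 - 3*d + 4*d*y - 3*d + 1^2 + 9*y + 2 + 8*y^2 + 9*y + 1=-4*d^2 - 6*d + 8*y^2 + y*(4*d + 18) + 4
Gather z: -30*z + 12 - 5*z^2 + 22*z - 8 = -5*z^2 - 8*z + 4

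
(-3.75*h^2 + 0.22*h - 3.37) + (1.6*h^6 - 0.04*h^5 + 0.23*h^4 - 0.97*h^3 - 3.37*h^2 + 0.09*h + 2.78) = 1.6*h^6 - 0.04*h^5 + 0.23*h^4 - 0.97*h^3 - 7.12*h^2 + 0.31*h - 0.59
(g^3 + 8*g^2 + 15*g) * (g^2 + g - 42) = g^5 + 9*g^4 - 19*g^3 - 321*g^2 - 630*g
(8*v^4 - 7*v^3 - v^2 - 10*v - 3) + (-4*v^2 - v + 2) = 8*v^4 - 7*v^3 - 5*v^2 - 11*v - 1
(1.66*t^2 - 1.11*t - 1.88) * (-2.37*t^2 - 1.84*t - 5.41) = -3.9342*t^4 - 0.423699999999999*t^3 - 2.4826*t^2 + 9.4643*t + 10.1708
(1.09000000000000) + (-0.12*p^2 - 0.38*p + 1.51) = -0.12*p^2 - 0.38*p + 2.6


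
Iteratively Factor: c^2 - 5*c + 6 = (c - 2)*(c - 3)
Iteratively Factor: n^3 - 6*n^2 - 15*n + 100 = (n + 4)*(n^2 - 10*n + 25) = (n - 5)*(n + 4)*(n - 5)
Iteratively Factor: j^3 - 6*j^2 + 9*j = (j)*(j^2 - 6*j + 9) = j*(j - 3)*(j - 3)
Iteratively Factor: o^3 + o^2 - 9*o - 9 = (o + 1)*(o^2 - 9) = (o + 1)*(o + 3)*(o - 3)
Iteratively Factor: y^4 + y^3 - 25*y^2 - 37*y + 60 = (y - 5)*(y^3 + 6*y^2 + 5*y - 12) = (y - 5)*(y + 4)*(y^2 + 2*y - 3) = (y - 5)*(y + 3)*(y + 4)*(y - 1)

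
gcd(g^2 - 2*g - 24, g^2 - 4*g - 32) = g + 4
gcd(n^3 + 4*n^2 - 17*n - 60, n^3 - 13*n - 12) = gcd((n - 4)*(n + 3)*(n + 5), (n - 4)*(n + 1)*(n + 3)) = n^2 - n - 12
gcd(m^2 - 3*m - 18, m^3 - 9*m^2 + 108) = m^2 - 3*m - 18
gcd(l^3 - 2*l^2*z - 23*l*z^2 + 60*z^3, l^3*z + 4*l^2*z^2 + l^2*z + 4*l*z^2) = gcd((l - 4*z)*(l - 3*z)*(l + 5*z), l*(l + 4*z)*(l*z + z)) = 1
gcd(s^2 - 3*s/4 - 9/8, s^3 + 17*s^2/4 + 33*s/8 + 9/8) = s + 3/4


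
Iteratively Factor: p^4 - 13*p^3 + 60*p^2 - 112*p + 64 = (p - 4)*(p^3 - 9*p^2 + 24*p - 16) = (p - 4)*(p - 1)*(p^2 - 8*p + 16) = (p - 4)^2*(p - 1)*(p - 4)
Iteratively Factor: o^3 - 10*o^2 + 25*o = (o - 5)*(o^2 - 5*o) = o*(o - 5)*(o - 5)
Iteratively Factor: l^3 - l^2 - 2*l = (l - 2)*(l^2 + l) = (l - 2)*(l + 1)*(l)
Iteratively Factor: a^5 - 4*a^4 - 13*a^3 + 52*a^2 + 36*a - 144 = (a - 3)*(a^4 - a^3 - 16*a^2 + 4*a + 48) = (a - 4)*(a - 3)*(a^3 + 3*a^2 - 4*a - 12) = (a - 4)*(a - 3)*(a + 2)*(a^2 + a - 6) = (a - 4)*(a - 3)*(a + 2)*(a + 3)*(a - 2)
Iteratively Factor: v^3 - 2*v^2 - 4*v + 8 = (v + 2)*(v^2 - 4*v + 4) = (v - 2)*(v + 2)*(v - 2)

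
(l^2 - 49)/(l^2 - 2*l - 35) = (l + 7)/(l + 5)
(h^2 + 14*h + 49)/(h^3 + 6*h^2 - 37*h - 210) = (h + 7)/(h^2 - h - 30)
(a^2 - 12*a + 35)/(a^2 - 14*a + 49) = (a - 5)/(a - 7)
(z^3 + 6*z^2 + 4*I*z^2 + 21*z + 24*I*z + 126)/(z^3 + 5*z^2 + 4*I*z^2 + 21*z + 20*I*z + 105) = (z + 6)/(z + 5)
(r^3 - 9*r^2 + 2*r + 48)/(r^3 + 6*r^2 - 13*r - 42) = (r - 8)/(r + 7)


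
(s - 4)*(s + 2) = s^2 - 2*s - 8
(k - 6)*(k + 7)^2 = k^3 + 8*k^2 - 35*k - 294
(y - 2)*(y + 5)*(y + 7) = y^3 + 10*y^2 + 11*y - 70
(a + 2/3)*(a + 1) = a^2 + 5*a/3 + 2/3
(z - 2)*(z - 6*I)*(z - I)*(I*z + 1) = I*z^4 + 8*z^3 - 2*I*z^3 - 16*z^2 - 13*I*z^2 - 6*z + 26*I*z + 12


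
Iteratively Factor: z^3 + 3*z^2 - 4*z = (z + 4)*(z^2 - z) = (z - 1)*(z + 4)*(z)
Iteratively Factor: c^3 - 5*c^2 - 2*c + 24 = (c - 3)*(c^2 - 2*c - 8) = (c - 3)*(c + 2)*(c - 4)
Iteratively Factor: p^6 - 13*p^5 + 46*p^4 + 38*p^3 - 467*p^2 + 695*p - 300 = (p - 1)*(p^5 - 12*p^4 + 34*p^3 + 72*p^2 - 395*p + 300) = (p - 4)*(p - 1)*(p^4 - 8*p^3 + 2*p^2 + 80*p - 75) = (p - 5)*(p - 4)*(p - 1)*(p^3 - 3*p^2 - 13*p + 15) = (p - 5)^2*(p - 4)*(p - 1)*(p^2 + 2*p - 3) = (p - 5)^2*(p - 4)*(p - 1)*(p + 3)*(p - 1)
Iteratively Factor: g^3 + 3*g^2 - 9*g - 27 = (g - 3)*(g^2 + 6*g + 9) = (g - 3)*(g + 3)*(g + 3)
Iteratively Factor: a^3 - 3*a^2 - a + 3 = (a - 3)*(a^2 - 1) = (a - 3)*(a - 1)*(a + 1)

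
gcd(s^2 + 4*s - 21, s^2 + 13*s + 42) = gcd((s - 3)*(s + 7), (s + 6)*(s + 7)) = s + 7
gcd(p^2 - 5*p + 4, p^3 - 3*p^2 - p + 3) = p - 1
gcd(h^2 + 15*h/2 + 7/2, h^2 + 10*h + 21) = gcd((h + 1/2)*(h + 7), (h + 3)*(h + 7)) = h + 7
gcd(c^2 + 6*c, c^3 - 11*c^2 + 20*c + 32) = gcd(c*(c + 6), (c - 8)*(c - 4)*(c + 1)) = 1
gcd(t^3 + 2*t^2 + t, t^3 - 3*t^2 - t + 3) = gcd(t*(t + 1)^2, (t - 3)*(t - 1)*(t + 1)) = t + 1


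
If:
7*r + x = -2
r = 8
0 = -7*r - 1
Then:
No Solution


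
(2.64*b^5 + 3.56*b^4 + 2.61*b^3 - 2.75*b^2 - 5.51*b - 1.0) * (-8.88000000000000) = -23.4432*b^5 - 31.6128*b^4 - 23.1768*b^3 + 24.42*b^2 + 48.9288*b + 8.88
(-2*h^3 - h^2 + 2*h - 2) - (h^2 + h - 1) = -2*h^3 - 2*h^2 + h - 1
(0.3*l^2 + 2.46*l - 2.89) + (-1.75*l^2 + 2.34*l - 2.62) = -1.45*l^2 + 4.8*l - 5.51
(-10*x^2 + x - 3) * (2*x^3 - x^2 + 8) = -20*x^5 + 12*x^4 - 7*x^3 - 77*x^2 + 8*x - 24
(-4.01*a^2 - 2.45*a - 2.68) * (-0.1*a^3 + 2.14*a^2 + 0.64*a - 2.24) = 0.401*a^5 - 8.3364*a^4 - 7.5414*a^3 + 1.6792*a^2 + 3.7728*a + 6.0032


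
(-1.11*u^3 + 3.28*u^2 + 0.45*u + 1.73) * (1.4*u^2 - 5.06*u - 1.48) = -1.554*u^5 + 10.2086*u^4 - 14.324*u^3 - 4.7094*u^2 - 9.4198*u - 2.5604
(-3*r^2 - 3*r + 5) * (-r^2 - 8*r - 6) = 3*r^4 + 27*r^3 + 37*r^2 - 22*r - 30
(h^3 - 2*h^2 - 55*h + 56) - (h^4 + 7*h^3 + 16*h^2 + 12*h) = -h^4 - 6*h^3 - 18*h^2 - 67*h + 56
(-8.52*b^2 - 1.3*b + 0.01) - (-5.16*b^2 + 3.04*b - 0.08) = -3.36*b^2 - 4.34*b + 0.09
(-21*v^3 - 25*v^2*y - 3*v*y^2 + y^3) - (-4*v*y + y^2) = -21*v^3 - 25*v^2*y - 3*v*y^2 + 4*v*y + y^3 - y^2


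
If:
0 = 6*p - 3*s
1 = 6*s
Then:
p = 1/12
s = 1/6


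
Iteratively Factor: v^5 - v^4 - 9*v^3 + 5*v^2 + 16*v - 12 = (v - 1)*(v^4 - 9*v^2 - 4*v + 12) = (v - 1)^2*(v^3 + v^2 - 8*v - 12) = (v - 3)*(v - 1)^2*(v^2 + 4*v + 4) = (v - 3)*(v - 1)^2*(v + 2)*(v + 2)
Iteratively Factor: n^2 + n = (n + 1)*(n)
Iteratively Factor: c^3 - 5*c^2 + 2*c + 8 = (c - 4)*(c^2 - c - 2) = (c - 4)*(c - 2)*(c + 1)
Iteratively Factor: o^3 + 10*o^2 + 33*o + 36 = (o + 4)*(o^2 + 6*o + 9) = (o + 3)*(o + 4)*(o + 3)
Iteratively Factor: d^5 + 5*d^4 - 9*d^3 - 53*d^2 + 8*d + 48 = (d - 1)*(d^4 + 6*d^3 - 3*d^2 - 56*d - 48) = (d - 1)*(d + 1)*(d^3 + 5*d^2 - 8*d - 48) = (d - 1)*(d + 1)*(d + 4)*(d^2 + d - 12) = (d - 3)*(d - 1)*(d + 1)*(d + 4)*(d + 4)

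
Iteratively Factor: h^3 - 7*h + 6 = (h - 1)*(h^2 + h - 6) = (h - 1)*(h + 3)*(h - 2)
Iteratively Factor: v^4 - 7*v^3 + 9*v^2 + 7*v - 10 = (v - 2)*(v^3 - 5*v^2 - v + 5) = (v - 5)*(v - 2)*(v^2 - 1) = (v - 5)*(v - 2)*(v - 1)*(v + 1)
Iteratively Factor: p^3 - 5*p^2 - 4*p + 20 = (p - 2)*(p^2 - 3*p - 10) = (p - 2)*(p + 2)*(p - 5)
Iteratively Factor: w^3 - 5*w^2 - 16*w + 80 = (w - 5)*(w^2 - 16) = (w - 5)*(w - 4)*(w + 4)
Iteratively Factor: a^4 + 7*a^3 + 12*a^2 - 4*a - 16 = (a + 2)*(a^3 + 5*a^2 + 2*a - 8) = (a + 2)*(a + 4)*(a^2 + a - 2) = (a + 2)^2*(a + 4)*(a - 1)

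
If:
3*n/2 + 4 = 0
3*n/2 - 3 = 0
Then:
No Solution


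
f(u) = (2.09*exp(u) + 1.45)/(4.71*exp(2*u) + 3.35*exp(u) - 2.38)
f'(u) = (2.09*exp(u) + 1.45)*(-9.42*exp(2*u) - 3.35*exp(u))/(4.71*exp(2*u) + 3.35*exp(u) - 2.38)^2 + 2.09*exp(u)/(4.71*exp(2*u) + 3.35*exp(u) - 2.38) = (-(2.09*exp(u) + 1.45)*(9.42*exp(u) + 3.35) + 9.8439*exp(2*u) + 7.0015*exp(u) - 4.9742)*exp(u)/(4.71*exp(2*u) + 3.35*exp(u) - 2.38)^2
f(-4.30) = -0.63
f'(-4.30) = -0.02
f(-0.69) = 5.15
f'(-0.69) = -40.82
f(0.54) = 0.29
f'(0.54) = -0.36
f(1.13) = 0.15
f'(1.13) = -0.16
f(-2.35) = -0.82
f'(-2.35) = -0.26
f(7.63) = 0.00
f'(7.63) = -0.00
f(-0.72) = 6.73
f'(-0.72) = -68.15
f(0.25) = 0.43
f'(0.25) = -0.60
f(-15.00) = -0.61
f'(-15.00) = 0.00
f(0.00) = 0.62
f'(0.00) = -1.03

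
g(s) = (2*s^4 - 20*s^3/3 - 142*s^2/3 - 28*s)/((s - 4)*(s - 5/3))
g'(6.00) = 108.25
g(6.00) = -83.08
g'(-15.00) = -54.70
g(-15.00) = 358.48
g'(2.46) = 24.37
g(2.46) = 312.12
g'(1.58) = -10977.01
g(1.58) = -840.28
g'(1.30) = -561.12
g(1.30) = -126.59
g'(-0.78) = 2.39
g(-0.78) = -0.26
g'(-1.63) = 1.11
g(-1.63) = -2.00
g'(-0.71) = 2.29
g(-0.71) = -0.10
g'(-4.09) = -9.06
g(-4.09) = 7.27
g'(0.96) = -121.27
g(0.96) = -34.77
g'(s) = (8*s^3 - 20*s^2 - 284*s/3 - 28)/((s - 4)*(s - 5/3)) - (2*s^4 - 20*s^3/3 - 142*s^2/3 - 28*s)/((s - 4)*(s - 5/3)^2) - (2*s^4 - 20*s^3/3 - 142*s^2/3 - 28*s)/((s - 4)^2*(s - 5/3))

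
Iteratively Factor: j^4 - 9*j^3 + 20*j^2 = (j)*(j^3 - 9*j^2 + 20*j) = j*(j - 4)*(j^2 - 5*j) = j^2*(j - 4)*(j - 5)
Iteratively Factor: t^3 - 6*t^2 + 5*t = (t - 1)*(t^2 - 5*t) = (t - 5)*(t - 1)*(t)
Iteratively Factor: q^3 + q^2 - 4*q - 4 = (q + 1)*(q^2 - 4) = (q + 1)*(q + 2)*(q - 2)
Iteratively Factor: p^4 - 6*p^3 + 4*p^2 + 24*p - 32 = (p + 2)*(p^3 - 8*p^2 + 20*p - 16) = (p - 2)*(p + 2)*(p^2 - 6*p + 8) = (p - 2)^2*(p + 2)*(p - 4)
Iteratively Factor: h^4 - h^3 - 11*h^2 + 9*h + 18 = (h + 1)*(h^3 - 2*h^2 - 9*h + 18) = (h - 3)*(h + 1)*(h^2 + h - 6) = (h - 3)*(h - 2)*(h + 1)*(h + 3)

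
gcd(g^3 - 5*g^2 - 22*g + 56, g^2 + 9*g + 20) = g + 4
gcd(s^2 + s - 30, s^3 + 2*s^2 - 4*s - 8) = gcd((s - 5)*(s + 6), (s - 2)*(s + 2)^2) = 1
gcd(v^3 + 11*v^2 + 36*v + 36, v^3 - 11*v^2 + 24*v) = 1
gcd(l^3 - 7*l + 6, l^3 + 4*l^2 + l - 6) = l^2 + 2*l - 3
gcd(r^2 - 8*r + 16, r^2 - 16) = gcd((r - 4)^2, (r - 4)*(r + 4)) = r - 4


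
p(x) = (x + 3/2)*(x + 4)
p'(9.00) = 23.50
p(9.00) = 136.50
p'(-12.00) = -18.50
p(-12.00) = 84.00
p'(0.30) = 6.10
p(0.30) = 7.74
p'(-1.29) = 2.92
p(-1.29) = 0.57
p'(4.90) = 15.30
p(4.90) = 56.96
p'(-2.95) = -0.40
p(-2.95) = -1.52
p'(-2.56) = 0.38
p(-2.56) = -1.53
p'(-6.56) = -7.62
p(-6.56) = 12.95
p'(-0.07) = 5.36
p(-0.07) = 5.62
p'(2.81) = 11.12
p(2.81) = 29.35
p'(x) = 2*x + 11/2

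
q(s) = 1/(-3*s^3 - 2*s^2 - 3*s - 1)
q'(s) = (9*s^2 + 4*s + 3)/(-3*s^3 - 2*s^2 - 3*s - 1)^2 = (9*s^2 + 4*s + 3)/(3*s^3 + 2*s^2 + 3*s + 1)^2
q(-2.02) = 0.05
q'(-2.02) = 0.07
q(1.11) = -0.09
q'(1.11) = 0.16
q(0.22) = -0.56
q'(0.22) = 1.35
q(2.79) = -0.01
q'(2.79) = 0.01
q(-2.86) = 0.02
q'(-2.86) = 0.02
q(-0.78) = 0.65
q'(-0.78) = 2.24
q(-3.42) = 0.01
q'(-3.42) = 0.01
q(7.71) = -0.00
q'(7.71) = 0.00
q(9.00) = 0.00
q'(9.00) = 0.00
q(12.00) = 0.00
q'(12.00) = 0.00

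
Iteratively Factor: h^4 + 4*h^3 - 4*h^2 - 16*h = (h + 2)*(h^3 + 2*h^2 - 8*h) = (h + 2)*(h + 4)*(h^2 - 2*h) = h*(h + 2)*(h + 4)*(h - 2)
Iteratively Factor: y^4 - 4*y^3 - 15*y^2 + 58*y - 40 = (y - 1)*(y^3 - 3*y^2 - 18*y + 40) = (y - 2)*(y - 1)*(y^2 - y - 20) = (y - 5)*(y - 2)*(y - 1)*(y + 4)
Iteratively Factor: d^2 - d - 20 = (d + 4)*(d - 5)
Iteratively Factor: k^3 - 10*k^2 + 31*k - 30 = (k - 3)*(k^2 - 7*k + 10) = (k - 5)*(k - 3)*(k - 2)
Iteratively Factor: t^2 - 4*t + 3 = (t - 3)*(t - 1)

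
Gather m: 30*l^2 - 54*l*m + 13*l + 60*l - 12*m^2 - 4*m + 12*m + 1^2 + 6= 30*l^2 + 73*l - 12*m^2 + m*(8 - 54*l) + 7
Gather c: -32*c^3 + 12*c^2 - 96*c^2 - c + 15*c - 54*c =-32*c^3 - 84*c^2 - 40*c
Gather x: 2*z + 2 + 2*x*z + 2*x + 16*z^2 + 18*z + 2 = x*(2*z + 2) + 16*z^2 + 20*z + 4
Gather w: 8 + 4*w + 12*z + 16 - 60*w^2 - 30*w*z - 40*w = -60*w^2 + w*(-30*z - 36) + 12*z + 24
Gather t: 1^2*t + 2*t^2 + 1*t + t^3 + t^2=t^3 + 3*t^2 + 2*t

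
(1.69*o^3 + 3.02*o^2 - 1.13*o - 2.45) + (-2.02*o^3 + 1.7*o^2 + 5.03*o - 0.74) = -0.33*o^3 + 4.72*o^2 + 3.9*o - 3.19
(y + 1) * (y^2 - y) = y^3 - y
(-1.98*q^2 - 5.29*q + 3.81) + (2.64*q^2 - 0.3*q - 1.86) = 0.66*q^2 - 5.59*q + 1.95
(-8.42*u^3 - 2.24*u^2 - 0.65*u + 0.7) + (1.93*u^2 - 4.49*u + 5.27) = -8.42*u^3 - 0.31*u^2 - 5.14*u + 5.97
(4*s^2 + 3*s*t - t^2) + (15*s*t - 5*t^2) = 4*s^2 + 18*s*t - 6*t^2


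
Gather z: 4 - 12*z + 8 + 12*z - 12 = 0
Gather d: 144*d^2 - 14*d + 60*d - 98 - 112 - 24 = 144*d^2 + 46*d - 234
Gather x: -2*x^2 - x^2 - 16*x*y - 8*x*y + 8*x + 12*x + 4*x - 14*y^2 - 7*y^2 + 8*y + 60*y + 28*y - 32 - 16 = -3*x^2 + x*(24 - 24*y) - 21*y^2 + 96*y - 48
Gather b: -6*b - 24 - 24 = -6*b - 48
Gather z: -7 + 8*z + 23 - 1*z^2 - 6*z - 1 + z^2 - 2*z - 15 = 0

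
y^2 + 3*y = y*(y + 3)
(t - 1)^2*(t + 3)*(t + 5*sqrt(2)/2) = t^4 + t^3 + 5*sqrt(2)*t^3/2 - 5*t^2 + 5*sqrt(2)*t^2/2 - 25*sqrt(2)*t/2 + 3*t + 15*sqrt(2)/2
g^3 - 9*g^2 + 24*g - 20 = (g - 5)*(g - 2)^2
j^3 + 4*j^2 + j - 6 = (j - 1)*(j + 2)*(j + 3)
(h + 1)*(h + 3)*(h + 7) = h^3 + 11*h^2 + 31*h + 21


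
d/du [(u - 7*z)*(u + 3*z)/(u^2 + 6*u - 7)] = 2*(-(u + 3)*(u - 7*z)*(u + 3*z) + (u - 2*z)*(u^2 + 6*u - 7))/(u^2 + 6*u - 7)^2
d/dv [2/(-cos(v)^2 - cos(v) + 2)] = -2*(2*cos(v) + 1)*sin(v)/(cos(v)^2 + cos(v) - 2)^2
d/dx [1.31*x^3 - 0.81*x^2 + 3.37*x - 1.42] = 3.93*x^2 - 1.62*x + 3.37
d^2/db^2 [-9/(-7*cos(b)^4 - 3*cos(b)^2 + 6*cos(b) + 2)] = 18*(4*(14*cos(b)^3 + 3*cos(b) - 3)^2*sin(b)^2 + (56*sin(b)^4 - 76*sin(b)^2 - 3*cos(b) + 17)*(7*cos(b)^4 + 3*cos(b)^2 - 6*cos(b) - 2))/(7*cos(b)^4 + 3*cos(b)^2 - 6*cos(b) - 2)^3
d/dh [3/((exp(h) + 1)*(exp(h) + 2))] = (-6*exp(h) - 9)*exp(h)/(exp(4*h) + 6*exp(3*h) + 13*exp(2*h) + 12*exp(h) + 4)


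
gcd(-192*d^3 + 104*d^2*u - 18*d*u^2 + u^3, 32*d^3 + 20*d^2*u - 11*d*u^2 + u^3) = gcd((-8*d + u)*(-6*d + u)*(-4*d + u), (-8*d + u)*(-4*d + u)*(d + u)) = 32*d^2 - 12*d*u + u^2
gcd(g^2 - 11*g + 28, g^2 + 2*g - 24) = g - 4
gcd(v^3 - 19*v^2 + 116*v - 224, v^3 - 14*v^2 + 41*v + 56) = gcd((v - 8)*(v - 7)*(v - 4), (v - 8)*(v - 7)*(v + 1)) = v^2 - 15*v + 56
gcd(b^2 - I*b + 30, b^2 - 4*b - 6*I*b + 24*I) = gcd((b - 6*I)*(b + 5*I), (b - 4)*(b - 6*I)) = b - 6*I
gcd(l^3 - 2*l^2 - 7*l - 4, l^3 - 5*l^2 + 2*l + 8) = l^2 - 3*l - 4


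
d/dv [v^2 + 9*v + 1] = 2*v + 9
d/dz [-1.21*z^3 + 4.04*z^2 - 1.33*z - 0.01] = -3.63*z^2 + 8.08*z - 1.33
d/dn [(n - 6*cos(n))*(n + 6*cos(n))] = 2*n + 36*sin(2*n)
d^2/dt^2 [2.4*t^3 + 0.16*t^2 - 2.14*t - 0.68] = 14.4*t + 0.32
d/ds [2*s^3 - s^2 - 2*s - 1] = 6*s^2 - 2*s - 2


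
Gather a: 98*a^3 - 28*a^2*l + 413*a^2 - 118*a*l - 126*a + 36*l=98*a^3 + a^2*(413 - 28*l) + a*(-118*l - 126) + 36*l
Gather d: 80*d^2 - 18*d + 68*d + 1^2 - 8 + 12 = 80*d^2 + 50*d + 5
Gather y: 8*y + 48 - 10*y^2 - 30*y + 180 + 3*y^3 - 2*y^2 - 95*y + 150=3*y^3 - 12*y^2 - 117*y + 378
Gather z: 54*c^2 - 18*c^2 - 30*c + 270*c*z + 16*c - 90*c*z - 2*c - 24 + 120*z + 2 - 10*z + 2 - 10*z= 36*c^2 - 16*c + z*(180*c + 100) - 20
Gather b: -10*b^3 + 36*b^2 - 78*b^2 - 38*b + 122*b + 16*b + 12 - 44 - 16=-10*b^3 - 42*b^2 + 100*b - 48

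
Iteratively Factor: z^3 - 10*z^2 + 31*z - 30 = (z - 2)*(z^2 - 8*z + 15) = (z - 3)*(z - 2)*(z - 5)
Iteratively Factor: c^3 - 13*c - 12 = (c + 1)*(c^2 - c - 12) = (c + 1)*(c + 3)*(c - 4)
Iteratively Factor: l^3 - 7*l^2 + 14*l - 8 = (l - 2)*(l^2 - 5*l + 4) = (l - 2)*(l - 1)*(l - 4)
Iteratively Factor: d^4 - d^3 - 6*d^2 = (d)*(d^3 - d^2 - 6*d) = d*(d - 3)*(d^2 + 2*d) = d^2*(d - 3)*(d + 2)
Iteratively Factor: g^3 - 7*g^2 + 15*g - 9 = (g - 3)*(g^2 - 4*g + 3) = (g - 3)^2*(g - 1)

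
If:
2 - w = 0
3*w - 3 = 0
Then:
No Solution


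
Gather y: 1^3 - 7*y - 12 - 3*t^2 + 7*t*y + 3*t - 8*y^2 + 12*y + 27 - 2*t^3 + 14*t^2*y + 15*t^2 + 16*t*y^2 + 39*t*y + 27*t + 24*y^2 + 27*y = -2*t^3 + 12*t^2 + 30*t + y^2*(16*t + 16) + y*(14*t^2 + 46*t + 32) + 16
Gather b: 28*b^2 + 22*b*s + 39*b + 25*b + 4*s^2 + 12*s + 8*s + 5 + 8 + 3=28*b^2 + b*(22*s + 64) + 4*s^2 + 20*s + 16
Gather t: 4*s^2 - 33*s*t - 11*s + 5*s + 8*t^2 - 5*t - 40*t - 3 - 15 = 4*s^2 - 6*s + 8*t^2 + t*(-33*s - 45) - 18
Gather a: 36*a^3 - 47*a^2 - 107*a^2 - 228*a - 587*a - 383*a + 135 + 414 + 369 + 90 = 36*a^3 - 154*a^2 - 1198*a + 1008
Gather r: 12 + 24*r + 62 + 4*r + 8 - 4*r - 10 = 24*r + 72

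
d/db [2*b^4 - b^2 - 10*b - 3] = 8*b^3 - 2*b - 10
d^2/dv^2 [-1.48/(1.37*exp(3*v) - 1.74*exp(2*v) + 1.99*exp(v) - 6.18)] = (-1.48*(4.11*exp(2*v) - 3.48*exp(v) + 1.99)*(8.22*exp(2*v) - 6.96*exp(v) + 3.98)*exp(v) + (18.2484*exp(2*v) - 10.3008*exp(v) + 2.9452)*(1.37*exp(3*v) - 1.74*exp(2*v) + 1.99*exp(v) - 6.18))*exp(v)/(1.37*exp(3*v) - 1.74*exp(2*v) + 1.99*exp(v) - 6.18)^3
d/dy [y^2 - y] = 2*y - 1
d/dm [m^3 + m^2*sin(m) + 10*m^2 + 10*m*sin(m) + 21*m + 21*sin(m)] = m^2*cos(m) + 3*m^2 + 2*m*sin(m) + 10*m*cos(m) + 20*m + 10*sin(m) + 21*cos(m) + 21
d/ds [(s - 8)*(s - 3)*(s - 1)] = 3*s^2 - 24*s + 35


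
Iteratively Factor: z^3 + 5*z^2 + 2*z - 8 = (z + 4)*(z^2 + z - 2) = (z + 2)*(z + 4)*(z - 1)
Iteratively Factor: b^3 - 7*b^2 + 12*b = (b - 3)*(b^2 - 4*b) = (b - 4)*(b - 3)*(b)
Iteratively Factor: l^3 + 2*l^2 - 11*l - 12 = (l + 1)*(l^2 + l - 12) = (l + 1)*(l + 4)*(l - 3)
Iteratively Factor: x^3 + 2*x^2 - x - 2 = (x + 2)*(x^2 - 1) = (x + 1)*(x + 2)*(x - 1)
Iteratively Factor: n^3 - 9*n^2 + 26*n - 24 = (n - 4)*(n^2 - 5*n + 6) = (n - 4)*(n - 3)*(n - 2)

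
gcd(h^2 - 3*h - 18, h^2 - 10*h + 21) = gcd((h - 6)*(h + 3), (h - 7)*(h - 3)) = 1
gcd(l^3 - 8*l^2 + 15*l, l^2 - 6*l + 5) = l - 5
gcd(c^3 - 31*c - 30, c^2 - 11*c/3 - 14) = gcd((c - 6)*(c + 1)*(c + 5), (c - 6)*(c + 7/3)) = c - 6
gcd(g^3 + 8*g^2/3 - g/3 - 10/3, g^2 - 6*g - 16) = g + 2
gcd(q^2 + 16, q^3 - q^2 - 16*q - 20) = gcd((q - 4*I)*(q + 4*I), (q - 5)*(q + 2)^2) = 1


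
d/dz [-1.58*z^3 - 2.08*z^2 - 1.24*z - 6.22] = -4.74*z^2 - 4.16*z - 1.24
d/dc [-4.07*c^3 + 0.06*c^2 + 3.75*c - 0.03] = -12.21*c^2 + 0.12*c + 3.75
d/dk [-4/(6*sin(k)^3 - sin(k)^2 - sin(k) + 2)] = 4*(18*sin(k)^2 - 2*sin(k) - 1)*cos(k)/(6*sin(k)^3 - sin(k)^2 - sin(k) + 2)^2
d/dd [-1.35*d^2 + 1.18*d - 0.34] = 1.18 - 2.7*d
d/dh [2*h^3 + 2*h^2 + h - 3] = 6*h^2 + 4*h + 1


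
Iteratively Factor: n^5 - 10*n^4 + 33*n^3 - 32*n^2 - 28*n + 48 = (n + 1)*(n^4 - 11*n^3 + 44*n^2 - 76*n + 48) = (n - 2)*(n + 1)*(n^3 - 9*n^2 + 26*n - 24) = (n - 2)^2*(n + 1)*(n^2 - 7*n + 12) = (n - 3)*(n - 2)^2*(n + 1)*(n - 4)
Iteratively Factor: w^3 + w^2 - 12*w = (w - 3)*(w^2 + 4*w) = (w - 3)*(w + 4)*(w)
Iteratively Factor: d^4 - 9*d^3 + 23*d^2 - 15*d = (d)*(d^3 - 9*d^2 + 23*d - 15) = d*(d - 5)*(d^2 - 4*d + 3) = d*(d - 5)*(d - 3)*(d - 1)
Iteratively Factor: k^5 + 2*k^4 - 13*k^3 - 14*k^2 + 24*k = (k + 2)*(k^4 - 13*k^2 + 12*k) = k*(k + 2)*(k^3 - 13*k + 12) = k*(k - 3)*(k + 2)*(k^2 + 3*k - 4) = k*(k - 3)*(k + 2)*(k + 4)*(k - 1)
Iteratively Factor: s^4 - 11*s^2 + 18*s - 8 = (s - 1)*(s^3 + s^2 - 10*s + 8) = (s - 2)*(s - 1)*(s^2 + 3*s - 4) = (s - 2)*(s - 1)^2*(s + 4)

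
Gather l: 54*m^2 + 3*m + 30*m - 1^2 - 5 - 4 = 54*m^2 + 33*m - 10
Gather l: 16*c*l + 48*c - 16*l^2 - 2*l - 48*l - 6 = 48*c - 16*l^2 + l*(16*c - 50) - 6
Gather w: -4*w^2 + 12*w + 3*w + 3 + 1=-4*w^2 + 15*w + 4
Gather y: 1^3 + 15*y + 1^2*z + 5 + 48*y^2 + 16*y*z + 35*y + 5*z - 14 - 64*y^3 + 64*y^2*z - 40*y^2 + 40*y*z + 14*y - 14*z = -64*y^3 + y^2*(64*z + 8) + y*(56*z + 64) - 8*z - 8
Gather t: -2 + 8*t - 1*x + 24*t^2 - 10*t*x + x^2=24*t^2 + t*(8 - 10*x) + x^2 - x - 2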